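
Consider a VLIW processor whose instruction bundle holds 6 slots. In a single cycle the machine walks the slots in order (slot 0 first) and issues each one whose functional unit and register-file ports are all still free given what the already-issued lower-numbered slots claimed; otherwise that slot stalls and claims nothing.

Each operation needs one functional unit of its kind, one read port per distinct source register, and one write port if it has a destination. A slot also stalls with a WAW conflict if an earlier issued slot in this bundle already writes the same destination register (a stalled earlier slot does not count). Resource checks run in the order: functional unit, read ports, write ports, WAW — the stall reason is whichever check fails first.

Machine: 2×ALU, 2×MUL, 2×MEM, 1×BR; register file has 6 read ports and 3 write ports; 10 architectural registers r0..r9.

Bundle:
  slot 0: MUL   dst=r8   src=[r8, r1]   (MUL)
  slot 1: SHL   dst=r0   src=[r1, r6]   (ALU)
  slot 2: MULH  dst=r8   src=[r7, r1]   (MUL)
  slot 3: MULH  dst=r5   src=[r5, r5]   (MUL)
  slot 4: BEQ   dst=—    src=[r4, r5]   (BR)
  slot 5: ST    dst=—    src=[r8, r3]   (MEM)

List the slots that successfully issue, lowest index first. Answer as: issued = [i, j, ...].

  0. MUL→r8 ⇒ go  {2A/1Mu/2Ld/1B | 4r 2w}
  1. ALU→r0 ⇒ go  {1A/1Mu/2Ld/1B | 2r 1w}
  2. MUL→r8 ⇒ no(WAW)  {1A/1Mu/2Ld/1B | 2r 1w}
  3. MUL→r5 ⇒ go  {1A/0Mu/2Ld/1B | 1r 0w}
  4. BR ⇒ no(RD_PORT)  {1A/0Mu/2Ld/1B | 1r 0w}
  5. MEM ⇒ no(RD_PORT)  {1A/0Mu/2Ld/1B | 1r 0w}

issued = [0, 1, 3]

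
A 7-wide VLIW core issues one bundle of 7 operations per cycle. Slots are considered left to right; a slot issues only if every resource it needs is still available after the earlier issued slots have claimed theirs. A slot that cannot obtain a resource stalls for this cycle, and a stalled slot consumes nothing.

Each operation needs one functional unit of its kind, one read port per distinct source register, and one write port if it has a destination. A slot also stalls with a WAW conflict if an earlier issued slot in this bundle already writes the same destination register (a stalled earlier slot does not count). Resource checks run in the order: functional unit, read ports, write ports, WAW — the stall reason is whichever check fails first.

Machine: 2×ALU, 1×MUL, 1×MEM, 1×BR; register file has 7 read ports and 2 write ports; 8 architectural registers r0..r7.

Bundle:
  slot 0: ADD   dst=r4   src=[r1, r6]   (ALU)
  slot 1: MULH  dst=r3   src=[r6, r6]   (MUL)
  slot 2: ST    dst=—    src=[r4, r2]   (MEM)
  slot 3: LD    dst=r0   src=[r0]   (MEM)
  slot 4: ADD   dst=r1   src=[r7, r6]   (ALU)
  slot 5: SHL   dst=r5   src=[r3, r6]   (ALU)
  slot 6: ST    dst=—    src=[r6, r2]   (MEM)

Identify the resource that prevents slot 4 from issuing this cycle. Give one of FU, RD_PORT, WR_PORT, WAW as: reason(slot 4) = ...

slot 0 (ALU): ISSUE — free A1,Mu1,Ld1,B1 rp5 wp1
slot 1 (MUL): ISSUE — free A1,Mu0,Ld1,B1 rp4 wp0
slot 2 (MEM): ISSUE — free A1,Mu0,Ld0,B1 rp2 wp0
slot 3 (MEM): stall FU — free A1,Mu0,Ld0,B1 rp2 wp0
slot 4 (ALU): stall WR_PORT — free A1,Mu0,Ld0,B1 rp2 wp0
slot 5 (ALU): stall WR_PORT — free A1,Mu0,Ld0,B1 rp2 wp0
slot 6 (MEM): stall FU — free A1,Mu0,Ld0,B1 rp2 wp0

reason(slot 4) = WR_PORT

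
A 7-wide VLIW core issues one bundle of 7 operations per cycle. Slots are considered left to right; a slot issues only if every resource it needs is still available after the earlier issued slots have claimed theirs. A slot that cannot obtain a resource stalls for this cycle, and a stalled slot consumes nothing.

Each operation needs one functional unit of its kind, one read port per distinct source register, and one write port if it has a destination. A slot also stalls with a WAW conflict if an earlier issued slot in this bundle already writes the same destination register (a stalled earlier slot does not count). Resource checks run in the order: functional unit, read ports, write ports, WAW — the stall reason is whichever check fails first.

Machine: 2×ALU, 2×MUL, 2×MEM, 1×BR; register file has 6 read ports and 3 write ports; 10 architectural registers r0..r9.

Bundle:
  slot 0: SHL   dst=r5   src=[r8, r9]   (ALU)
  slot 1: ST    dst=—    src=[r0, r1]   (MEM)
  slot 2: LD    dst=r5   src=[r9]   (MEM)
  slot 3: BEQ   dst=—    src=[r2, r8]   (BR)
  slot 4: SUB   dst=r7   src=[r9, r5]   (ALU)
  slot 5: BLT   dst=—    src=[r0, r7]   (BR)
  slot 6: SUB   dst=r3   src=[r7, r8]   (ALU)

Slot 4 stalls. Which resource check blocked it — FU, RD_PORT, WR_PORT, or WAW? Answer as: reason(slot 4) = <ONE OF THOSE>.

#0 ALU src=r8,r9 dispatched  <A:1 Mu:2 Ld:2 B:1 rd:4 wr:2>
#1 MEM src=r0,r1 dispatched  <A:1 Mu:2 Ld:1 B:1 rd:2 wr:2>
#2 MEM src=r9 held:WAW  <A:1 Mu:2 Ld:1 B:1 rd:2 wr:2>
#3 BR src=r2,r8 dispatched  <A:1 Mu:2 Ld:1 B:0 rd:0 wr:2>
#4 ALU src=r9,r5 held:RD_PORT  <A:1 Mu:2 Ld:1 B:0 rd:0 wr:2>
#5 BR src=r0,r7 held:FU  <A:1 Mu:2 Ld:1 B:0 rd:0 wr:2>
#6 ALU src=r7,r8 held:RD_PORT  <A:1 Mu:2 Ld:1 B:0 rd:0 wr:2>

reason(slot 4) = RD_PORT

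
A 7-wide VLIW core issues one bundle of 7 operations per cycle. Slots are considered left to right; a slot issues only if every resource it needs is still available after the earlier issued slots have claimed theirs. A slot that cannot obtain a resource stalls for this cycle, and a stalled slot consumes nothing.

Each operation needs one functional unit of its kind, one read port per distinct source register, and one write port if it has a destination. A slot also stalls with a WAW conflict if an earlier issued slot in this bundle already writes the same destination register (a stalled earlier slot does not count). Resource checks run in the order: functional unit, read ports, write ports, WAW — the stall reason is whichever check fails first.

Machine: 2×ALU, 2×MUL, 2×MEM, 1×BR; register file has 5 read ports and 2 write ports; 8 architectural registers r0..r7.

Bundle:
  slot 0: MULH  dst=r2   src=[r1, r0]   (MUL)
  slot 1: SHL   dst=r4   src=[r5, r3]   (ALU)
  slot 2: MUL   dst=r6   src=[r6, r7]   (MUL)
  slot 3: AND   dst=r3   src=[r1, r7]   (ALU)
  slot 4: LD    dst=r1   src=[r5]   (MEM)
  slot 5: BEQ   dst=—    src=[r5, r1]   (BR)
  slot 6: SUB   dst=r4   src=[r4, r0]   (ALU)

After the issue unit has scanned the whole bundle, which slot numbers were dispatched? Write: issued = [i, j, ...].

(0) want 1×MUL +2rd +1wr — yes → AL2|MU1|ME2|BR1|rd3|wr1
(1) want 1×ALU +2rd +1wr — yes → AL1|MU1|ME2|BR1|rd1|wr0
(2) want 1×MUL +2rd +1wr — RD_PORT → AL1|MU1|ME2|BR1|rd1|wr0
(3) want 1×ALU +2rd +1wr — RD_PORT → AL1|MU1|ME2|BR1|rd1|wr0
(4) want 1×MEM +1rd +1wr — WR_PORT → AL1|MU1|ME2|BR1|rd1|wr0
(5) want 1×BR +2rd +0wr — RD_PORT → AL1|MU1|ME2|BR1|rd1|wr0
(6) want 1×ALU +2rd +1wr — RD_PORT → AL1|MU1|ME2|BR1|rd1|wr0

issued = [0, 1]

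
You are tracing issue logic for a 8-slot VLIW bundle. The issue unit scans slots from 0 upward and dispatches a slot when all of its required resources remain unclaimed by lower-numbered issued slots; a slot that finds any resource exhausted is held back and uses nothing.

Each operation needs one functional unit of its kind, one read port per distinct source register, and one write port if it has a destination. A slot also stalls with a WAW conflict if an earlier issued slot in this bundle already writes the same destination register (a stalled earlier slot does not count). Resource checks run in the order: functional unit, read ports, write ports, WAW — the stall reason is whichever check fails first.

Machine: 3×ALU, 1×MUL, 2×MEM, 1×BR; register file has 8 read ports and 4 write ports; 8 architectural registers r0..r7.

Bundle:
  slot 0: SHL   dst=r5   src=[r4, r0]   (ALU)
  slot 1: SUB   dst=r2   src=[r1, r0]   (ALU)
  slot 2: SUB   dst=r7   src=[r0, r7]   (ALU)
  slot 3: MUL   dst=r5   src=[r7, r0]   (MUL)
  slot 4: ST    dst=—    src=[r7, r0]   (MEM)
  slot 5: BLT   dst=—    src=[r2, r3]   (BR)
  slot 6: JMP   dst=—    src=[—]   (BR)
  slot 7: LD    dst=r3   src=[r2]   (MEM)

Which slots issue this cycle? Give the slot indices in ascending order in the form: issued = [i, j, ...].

issued = [0, 1, 2, 4, 6]

(0) want 1×ALU +2rd +1wr — yes → AL2|MU1|ME2|BR1|rd6|wr3
(1) want 1×ALU +2rd +1wr — yes → AL1|MU1|ME2|BR1|rd4|wr2
(2) want 1×ALU +2rd +1wr — yes → AL0|MU1|ME2|BR1|rd2|wr1
(3) want 1×MUL +2rd +1wr — WAW → AL0|MU1|ME2|BR1|rd2|wr1
(4) want 1×MEM +2rd +0wr — yes → AL0|MU1|ME1|BR1|rd0|wr1
(5) want 1×BR +2rd +0wr — RD_PORT → AL0|MU1|ME1|BR1|rd0|wr1
(6) want 1×BR +0rd +0wr — yes → AL0|MU1|ME1|BR0|rd0|wr1
(7) want 1×MEM +1rd +1wr — RD_PORT → AL0|MU1|ME1|BR0|rd0|wr1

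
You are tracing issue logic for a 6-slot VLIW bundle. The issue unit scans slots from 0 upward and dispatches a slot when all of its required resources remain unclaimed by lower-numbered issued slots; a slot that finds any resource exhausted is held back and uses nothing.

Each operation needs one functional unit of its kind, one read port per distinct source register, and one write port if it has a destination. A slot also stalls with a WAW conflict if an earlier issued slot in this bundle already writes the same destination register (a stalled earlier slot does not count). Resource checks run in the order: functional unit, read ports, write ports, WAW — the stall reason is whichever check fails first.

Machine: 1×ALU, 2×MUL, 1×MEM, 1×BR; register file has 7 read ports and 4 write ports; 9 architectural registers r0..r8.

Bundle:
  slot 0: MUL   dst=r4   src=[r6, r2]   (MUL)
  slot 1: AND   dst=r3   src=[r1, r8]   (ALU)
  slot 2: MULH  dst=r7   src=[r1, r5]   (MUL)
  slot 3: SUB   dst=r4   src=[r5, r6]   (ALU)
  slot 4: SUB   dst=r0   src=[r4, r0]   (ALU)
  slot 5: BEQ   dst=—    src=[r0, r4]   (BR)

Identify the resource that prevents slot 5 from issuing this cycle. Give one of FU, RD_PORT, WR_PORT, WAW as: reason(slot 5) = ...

reason(slot 5) = RD_PORT

(0) want 1×MUL +2rd +1wr — yes → AL1|MU1|ME1|BR1|rd5|wr3
(1) want 1×ALU +2rd +1wr — yes → AL0|MU1|ME1|BR1|rd3|wr2
(2) want 1×MUL +2rd +1wr — yes → AL0|MU0|ME1|BR1|rd1|wr1
(3) want 1×ALU +2rd +1wr — FU → AL0|MU0|ME1|BR1|rd1|wr1
(4) want 1×ALU +2rd +1wr — FU → AL0|MU0|ME1|BR1|rd1|wr1
(5) want 1×BR +2rd +0wr — RD_PORT → AL0|MU0|ME1|BR1|rd1|wr1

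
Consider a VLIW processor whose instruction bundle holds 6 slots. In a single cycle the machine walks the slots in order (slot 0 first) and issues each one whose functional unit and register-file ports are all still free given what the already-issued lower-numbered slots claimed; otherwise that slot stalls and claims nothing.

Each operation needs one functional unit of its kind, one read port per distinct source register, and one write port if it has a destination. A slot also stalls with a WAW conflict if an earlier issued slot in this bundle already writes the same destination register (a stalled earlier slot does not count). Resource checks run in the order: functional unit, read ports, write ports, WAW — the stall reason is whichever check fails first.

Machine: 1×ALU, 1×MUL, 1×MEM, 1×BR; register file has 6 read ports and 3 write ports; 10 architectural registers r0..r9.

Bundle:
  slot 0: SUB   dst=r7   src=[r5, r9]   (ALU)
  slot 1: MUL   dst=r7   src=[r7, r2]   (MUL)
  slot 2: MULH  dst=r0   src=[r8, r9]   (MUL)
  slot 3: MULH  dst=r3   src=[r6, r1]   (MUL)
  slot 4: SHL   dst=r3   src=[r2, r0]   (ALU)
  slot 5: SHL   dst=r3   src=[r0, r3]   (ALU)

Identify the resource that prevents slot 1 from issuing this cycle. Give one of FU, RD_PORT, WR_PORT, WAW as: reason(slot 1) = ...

reason(slot 1) = WAW

#0 ALU src=r5,r9 dispatched  <A:0 Mu:1 Ld:1 B:1 rd:4 wr:2>
#1 MUL src=r7,r2 held:WAW  <A:0 Mu:1 Ld:1 B:1 rd:4 wr:2>
#2 MUL src=r8,r9 dispatched  <A:0 Mu:0 Ld:1 B:1 rd:2 wr:1>
#3 MUL src=r6,r1 held:FU  <A:0 Mu:0 Ld:1 B:1 rd:2 wr:1>
#4 ALU src=r2,r0 held:FU  <A:0 Mu:0 Ld:1 B:1 rd:2 wr:1>
#5 ALU src=r0,r3 held:FU  <A:0 Mu:0 Ld:1 B:1 rd:2 wr:1>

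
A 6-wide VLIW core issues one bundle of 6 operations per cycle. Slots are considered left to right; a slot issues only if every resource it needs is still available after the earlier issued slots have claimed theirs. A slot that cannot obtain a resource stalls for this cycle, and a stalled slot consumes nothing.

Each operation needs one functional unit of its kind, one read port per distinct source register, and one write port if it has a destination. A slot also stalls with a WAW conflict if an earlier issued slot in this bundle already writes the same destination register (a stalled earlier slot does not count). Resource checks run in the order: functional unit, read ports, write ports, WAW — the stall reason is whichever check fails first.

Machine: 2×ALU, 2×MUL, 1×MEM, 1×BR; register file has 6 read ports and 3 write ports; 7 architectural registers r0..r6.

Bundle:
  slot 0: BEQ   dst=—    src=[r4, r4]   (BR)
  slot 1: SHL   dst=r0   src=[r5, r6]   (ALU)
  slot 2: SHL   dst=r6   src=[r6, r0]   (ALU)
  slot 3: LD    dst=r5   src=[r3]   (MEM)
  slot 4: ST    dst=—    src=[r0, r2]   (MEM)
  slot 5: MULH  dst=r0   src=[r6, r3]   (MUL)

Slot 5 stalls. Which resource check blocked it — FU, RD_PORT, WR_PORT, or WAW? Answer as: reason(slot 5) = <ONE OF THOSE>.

#0 BR src=r4,r4 dispatched  <A:2 Mu:2 Ld:1 B:0 rd:5 wr:3>
#1 ALU src=r5,r6 dispatched  <A:1 Mu:2 Ld:1 B:0 rd:3 wr:2>
#2 ALU src=r6,r0 dispatched  <A:0 Mu:2 Ld:1 B:0 rd:1 wr:1>
#3 MEM src=r3 dispatched  <A:0 Mu:2 Ld:0 B:0 rd:0 wr:0>
#4 MEM src=r0,r2 held:FU  <A:0 Mu:2 Ld:0 B:0 rd:0 wr:0>
#5 MUL src=r6,r3 held:RD_PORT  <A:0 Mu:2 Ld:0 B:0 rd:0 wr:0>

reason(slot 5) = RD_PORT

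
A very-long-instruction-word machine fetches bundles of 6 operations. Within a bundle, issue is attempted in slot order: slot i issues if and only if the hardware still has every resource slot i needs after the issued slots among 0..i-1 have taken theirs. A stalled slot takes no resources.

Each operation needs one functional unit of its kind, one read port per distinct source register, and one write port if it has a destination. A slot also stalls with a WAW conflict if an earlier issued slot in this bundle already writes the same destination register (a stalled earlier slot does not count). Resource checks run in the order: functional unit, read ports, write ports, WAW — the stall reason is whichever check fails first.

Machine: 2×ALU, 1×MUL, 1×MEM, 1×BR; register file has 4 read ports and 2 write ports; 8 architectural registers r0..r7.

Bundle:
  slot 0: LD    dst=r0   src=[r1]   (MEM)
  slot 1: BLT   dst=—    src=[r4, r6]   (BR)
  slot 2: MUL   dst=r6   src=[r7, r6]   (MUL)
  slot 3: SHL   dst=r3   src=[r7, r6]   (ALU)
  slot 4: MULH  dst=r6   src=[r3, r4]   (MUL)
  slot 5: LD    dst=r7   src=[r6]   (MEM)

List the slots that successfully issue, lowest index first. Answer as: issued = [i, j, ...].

issued = [0, 1]

[0] MEM needs rd=1 wr=1: ok; after: ALU=2 MUL=1 MEM=0 BR=1, R=3, W=1
[1] BR needs rd=2 wr=0: ok; after: ALU=2 MUL=1 MEM=0 BR=0, R=1, W=1
[2] MUL needs rd=2 wr=1: RD_PORT; after: ALU=2 MUL=1 MEM=0 BR=0, R=1, W=1
[3] ALU needs rd=2 wr=1: RD_PORT; after: ALU=2 MUL=1 MEM=0 BR=0, R=1, W=1
[4] MUL needs rd=2 wr=1: RD_PORT; after: ALU=2 MUL=1 MEM=0 BR=0, R=1, W=1
[5] MEM needs rd=1 wr=1: FU; after: ALU=2 MUL=1 MEM=0 BR=0, R=1, W=1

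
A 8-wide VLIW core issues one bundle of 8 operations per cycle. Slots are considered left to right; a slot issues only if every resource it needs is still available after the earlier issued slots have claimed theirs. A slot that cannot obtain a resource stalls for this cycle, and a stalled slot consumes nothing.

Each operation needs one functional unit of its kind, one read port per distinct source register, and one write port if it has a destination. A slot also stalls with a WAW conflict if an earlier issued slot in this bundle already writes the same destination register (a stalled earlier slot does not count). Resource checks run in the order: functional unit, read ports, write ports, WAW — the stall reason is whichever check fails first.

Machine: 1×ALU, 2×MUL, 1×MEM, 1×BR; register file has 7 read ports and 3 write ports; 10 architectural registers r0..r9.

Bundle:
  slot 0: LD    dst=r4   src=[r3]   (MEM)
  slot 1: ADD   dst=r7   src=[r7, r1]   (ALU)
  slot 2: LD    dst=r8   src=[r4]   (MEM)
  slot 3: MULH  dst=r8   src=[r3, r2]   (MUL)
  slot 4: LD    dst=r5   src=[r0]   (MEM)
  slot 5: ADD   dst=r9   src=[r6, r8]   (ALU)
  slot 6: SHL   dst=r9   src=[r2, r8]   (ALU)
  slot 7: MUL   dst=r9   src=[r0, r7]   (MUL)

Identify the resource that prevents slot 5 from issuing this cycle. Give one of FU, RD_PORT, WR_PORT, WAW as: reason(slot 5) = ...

reason(slot 5) = FU

(0) want 1×MEM +1rd +1wr — yes → AL1|MU2|ME0|BR1|rd6|wr2
(1) want 1×ALU +2rd +1wr — yes → AL0|MU2|ME0|BR1|rd4|wr1
(2) want 1×MEM +1rd +1wr — FU → AL0|MU2|ME0|BR1|rd4|wr1
(3) want 1×MUL +2rd +1wr — yes → AL0|MU1|ME0|BR1|rd2|wr0
(4) want 1×MEM +1rd +1wr — FU → AL0|MU1|ME0|BR1|rd2|wr0
(5) want 1×ALU +2rd +1wr — FU → AL0|MU1|ME0|BR1|rd2|wr0
(6) want 1×ALU +2rd +1wr — FU → AL0|MU1|ME0|BR1|rd2|wr0
(7) want 1×MUL +2rd +1wr — WR_PORT → AL0|MU1|ME0|BR1|rd2|wr0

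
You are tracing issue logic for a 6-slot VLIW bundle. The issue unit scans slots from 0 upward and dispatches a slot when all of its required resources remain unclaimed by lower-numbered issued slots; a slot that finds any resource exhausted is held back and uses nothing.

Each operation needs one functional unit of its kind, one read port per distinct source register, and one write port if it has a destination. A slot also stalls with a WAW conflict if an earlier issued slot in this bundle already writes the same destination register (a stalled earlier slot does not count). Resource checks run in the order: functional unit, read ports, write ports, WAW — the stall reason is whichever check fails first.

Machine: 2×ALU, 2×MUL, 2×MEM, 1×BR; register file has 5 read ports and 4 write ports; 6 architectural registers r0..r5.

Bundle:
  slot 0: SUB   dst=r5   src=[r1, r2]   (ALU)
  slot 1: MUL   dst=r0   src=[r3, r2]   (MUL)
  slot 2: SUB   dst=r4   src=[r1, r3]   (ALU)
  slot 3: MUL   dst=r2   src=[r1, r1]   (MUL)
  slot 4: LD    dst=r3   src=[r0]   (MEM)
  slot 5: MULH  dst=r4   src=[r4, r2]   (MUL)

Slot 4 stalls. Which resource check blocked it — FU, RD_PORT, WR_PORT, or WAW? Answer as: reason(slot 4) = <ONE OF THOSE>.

reason(slot 4) = RD_PORT

  0. ALU→r5 ⇒ go  {1A/2Mu/2Ld/1B | 3r 3w}
  1. MUL→r0 ⇒ go  {1A/1Mu/2Ld/1B | 1r 2w}
  2. ALU→r4 ⇒ no(RD_PORT)  {1A/1Mu/2Ld/1B | 1r 2w}
  3. MUL→r2 ⇒ go  {1A/0Mu/2Ld/1B | 0r 1w}
  4. MEM→r3 ⇒ no(RD_PORT)  {1A/0Mu/2Ld/1B | 0r 1w}
  5. MUL→r4 ⇒ no(FU)  {1A/0Mu/2Ld/1B | 0r 1w}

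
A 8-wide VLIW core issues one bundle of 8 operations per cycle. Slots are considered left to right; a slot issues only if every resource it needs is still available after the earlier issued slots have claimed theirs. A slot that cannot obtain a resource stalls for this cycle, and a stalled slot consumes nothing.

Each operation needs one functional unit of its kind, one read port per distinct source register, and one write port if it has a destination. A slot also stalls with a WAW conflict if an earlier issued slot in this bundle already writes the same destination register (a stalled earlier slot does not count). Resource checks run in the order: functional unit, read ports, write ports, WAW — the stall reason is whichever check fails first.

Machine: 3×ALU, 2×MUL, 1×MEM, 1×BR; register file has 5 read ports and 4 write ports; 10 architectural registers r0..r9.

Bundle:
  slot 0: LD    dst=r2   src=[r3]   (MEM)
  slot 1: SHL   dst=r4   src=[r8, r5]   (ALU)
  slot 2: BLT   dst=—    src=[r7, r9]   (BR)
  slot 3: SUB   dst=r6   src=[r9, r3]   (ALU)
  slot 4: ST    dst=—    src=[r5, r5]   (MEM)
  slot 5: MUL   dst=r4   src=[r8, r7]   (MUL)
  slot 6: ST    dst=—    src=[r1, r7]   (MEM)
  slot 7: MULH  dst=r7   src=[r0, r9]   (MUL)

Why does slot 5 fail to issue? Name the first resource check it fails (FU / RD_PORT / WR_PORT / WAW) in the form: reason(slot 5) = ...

slot 0 (MEM): ISSUE — free A3,Mu2,Ld0,B1 rp4 wp3
slot 1 (ALU): ISSUE — free A2,Mu2,Ld0,B1 rp2 wp2
slot 2 (BR): ISSUE — free A2,Mu2,Ld0,B0 rp0 wp2
slot 3 (ALU): stall RD_PORT — free A2,Mu2,Ld0,B0 rp0 wp2
slot 4 (MEM): stall FU — free A2,Mu2,Ld0,B0 rp0 wp2
slot 5 (MUL): stall RD_PORT — free A2,Mu2,Ld0,B0 rp0 wp2
slot 6 (MEM): stall FU — free A2,Mu2,Ld0,B0 rp0 wp2
slot 7 (MUL): stall RD_PORT — free A2,Mu2,Ld0,B0 rp0 wp2

reason(slot 5) = RD_PORT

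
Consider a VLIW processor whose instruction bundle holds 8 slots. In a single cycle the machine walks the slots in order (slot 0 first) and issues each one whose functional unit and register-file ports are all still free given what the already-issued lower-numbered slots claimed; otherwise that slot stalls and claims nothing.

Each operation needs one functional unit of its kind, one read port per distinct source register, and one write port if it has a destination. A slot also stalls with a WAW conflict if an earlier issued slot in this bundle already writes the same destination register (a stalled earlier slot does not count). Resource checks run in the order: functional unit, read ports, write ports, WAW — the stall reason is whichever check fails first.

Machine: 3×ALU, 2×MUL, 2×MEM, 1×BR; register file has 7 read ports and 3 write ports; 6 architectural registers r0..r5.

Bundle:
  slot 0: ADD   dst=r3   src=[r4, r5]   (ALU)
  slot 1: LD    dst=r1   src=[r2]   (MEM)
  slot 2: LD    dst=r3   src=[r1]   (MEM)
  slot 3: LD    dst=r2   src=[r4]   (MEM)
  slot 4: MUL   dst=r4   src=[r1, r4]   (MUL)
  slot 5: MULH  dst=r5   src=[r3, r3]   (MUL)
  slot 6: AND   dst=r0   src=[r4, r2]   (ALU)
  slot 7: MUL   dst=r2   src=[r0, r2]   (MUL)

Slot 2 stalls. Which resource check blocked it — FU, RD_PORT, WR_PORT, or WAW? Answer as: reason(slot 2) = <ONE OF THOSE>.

[0] ALU needs rd=2 wr=1: ok; after: ALU=2 MUL=2 MEM=2 BR=1, R=5, W=2
[1] MEM needs rd=1 wr=1: ok; after: ALU=2 MUL=2 MEM=1 BR=1, R=4, W=1
[2] MEM needs rd=1 wr=1: WAW; after: ALU=2 MUL=2 MEM=1 BR=1, R=4, W=1
[3] MEM needs rd=1 wr=1: ok; after: ALU=2 MUL=2 MEM=0 BR=1, R=3, W=0
[4] MUL needs rd=2 wr=1: WR_PORT; after: ALU=2 MUL=2 MEM=0 BR=1, R=3, W=0
[5] MUL needs rd=1 wr=1: WR_PORT; after: ALU=2 MUL=2 MEM=0 BR=1, R=3, W=0
[6] ALU needs rd=2 wr=1: WR_PORT; after: ALU=2 MUL=2 MEM=0 BR=1, R=3, W=0
[7] MUL needs rd=2 wr=1: WR_PORT; after: ALU=2 MUL=2 MEM=0 BR=1, R=3, W=0

reason(slot 2) = WAW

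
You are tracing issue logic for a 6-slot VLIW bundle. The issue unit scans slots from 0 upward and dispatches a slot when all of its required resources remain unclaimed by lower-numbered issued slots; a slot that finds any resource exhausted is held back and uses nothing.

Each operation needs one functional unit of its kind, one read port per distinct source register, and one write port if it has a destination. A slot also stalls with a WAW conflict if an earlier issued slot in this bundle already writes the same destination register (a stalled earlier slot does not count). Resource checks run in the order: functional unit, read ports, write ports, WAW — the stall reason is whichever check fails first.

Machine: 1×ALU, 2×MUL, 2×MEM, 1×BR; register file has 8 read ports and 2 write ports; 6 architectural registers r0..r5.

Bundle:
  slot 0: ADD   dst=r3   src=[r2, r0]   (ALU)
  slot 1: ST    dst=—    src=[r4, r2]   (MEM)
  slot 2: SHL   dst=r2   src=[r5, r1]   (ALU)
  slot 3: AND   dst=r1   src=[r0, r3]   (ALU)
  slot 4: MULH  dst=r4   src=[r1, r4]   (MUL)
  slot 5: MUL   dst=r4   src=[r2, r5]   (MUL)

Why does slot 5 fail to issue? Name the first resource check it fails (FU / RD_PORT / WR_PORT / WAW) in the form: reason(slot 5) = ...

reason(slot 5) = WR_PORT

[0] ALU needs rd=2 wr=1: ok; after: ALU=0 MUL=2 MEM=2 BR=1, R=6, W=1
[1] MEM needs rd=2 wr=0: ok; after: ALU=0 MUL=2 MEM=1 BR=1, R=4, W=1
[2] ALU needs rd=2 wr=1: FU; after: ALU=0 MUL=2 MEM=1 BR=1, R=4, W=1
[3] ALU needs rd=2 wr=1: FU; after: ALU=0 MUL=2 MEM=1 BR=1, R=4, W=1
[4] MUL needs rd=2 wr=1: ok; after: ALU=0 MUL=1 MEM=1 BR=1, R=2, W=0
[5] MUL needs rd=2 wr=1: WR_PORT; after: ALU=0 MUL=1 MEM=1 BR=1, R=2, W=0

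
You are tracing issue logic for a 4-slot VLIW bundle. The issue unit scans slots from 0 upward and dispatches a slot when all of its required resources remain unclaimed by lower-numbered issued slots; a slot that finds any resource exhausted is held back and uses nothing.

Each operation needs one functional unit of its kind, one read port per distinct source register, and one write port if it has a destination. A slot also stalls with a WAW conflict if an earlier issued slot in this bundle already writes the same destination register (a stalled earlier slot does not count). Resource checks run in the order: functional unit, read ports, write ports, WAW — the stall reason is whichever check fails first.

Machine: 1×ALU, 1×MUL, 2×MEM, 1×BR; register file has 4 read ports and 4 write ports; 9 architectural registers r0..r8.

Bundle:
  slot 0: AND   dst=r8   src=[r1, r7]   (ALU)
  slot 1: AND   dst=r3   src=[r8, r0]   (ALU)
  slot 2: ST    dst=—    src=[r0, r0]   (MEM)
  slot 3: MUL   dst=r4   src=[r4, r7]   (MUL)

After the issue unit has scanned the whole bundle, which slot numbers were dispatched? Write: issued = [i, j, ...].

issued = [0, 2]

slot 0 (ALU): ISSUE — free A0,Mu1,Ld2,B1 rp2 wp3
slot 1 (ALU): stall FU — free A0,Mu1,Ld2,B1 rp2 wp3
slot 2 (MEM): ISSUE — free A0,Mu1,Ld1,B1 rp1 wp3
slot 3 (MUL): stall RD_PORT — free A0,Mu1,Ld1,B1 rp1 wp3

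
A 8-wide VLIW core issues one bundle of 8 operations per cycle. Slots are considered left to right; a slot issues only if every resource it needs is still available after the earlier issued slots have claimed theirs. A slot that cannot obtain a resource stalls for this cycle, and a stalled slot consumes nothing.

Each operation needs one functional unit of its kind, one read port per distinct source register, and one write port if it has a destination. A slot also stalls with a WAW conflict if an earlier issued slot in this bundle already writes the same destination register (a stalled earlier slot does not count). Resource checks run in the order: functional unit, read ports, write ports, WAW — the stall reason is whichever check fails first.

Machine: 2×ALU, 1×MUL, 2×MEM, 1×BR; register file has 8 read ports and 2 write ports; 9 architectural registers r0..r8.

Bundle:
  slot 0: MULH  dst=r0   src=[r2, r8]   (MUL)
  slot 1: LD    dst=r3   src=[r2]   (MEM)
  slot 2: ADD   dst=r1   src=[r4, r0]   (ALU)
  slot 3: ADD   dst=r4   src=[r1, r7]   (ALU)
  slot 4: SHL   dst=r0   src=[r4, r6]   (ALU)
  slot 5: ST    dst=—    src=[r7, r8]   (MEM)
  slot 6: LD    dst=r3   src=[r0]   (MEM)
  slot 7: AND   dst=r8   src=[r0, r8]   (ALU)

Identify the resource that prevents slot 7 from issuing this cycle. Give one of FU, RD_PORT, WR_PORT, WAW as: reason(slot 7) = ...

#0 MUL src=r2,r8 dispatched  <A:2 Mu:0 Ld:2 B:1 rd:6 wr:1>
#1 MEM src=r2 dispatched  <A:2 Mu:0 Ld:1 B:1 rd:5 wr:0>
#2 ALU src=r4,r0 held:WR_PORT  <A:2 Mu:0 Ld:1 B:1 rd:5 wr:0>
#3 ALU src=r1,r7 held:WR_PORT  <A:2 Mu:0 Ld:1 B:1 rd:5 wr:0>
#4 ALU src=r4,r6 held:WR_PORT  <A:2 Mu:0 Ld:1 B:1 rd:5 wr:0>
#5 MEM src=r7,r8 dispatched  <A:2 Mu:0 Ld:0 B:1 rd:3 wr:0>
#6 MEM src=r0 held:FU  <A:2 Mu:0 Ld:0 B:1 rd:3 wr:0>
#7 ALU src=r0,r8 held:WR_PORT  <A:2 Mu:0 Ld:0 B:1 rd:3 wr:0>

reason(slot 7) = WR_PORT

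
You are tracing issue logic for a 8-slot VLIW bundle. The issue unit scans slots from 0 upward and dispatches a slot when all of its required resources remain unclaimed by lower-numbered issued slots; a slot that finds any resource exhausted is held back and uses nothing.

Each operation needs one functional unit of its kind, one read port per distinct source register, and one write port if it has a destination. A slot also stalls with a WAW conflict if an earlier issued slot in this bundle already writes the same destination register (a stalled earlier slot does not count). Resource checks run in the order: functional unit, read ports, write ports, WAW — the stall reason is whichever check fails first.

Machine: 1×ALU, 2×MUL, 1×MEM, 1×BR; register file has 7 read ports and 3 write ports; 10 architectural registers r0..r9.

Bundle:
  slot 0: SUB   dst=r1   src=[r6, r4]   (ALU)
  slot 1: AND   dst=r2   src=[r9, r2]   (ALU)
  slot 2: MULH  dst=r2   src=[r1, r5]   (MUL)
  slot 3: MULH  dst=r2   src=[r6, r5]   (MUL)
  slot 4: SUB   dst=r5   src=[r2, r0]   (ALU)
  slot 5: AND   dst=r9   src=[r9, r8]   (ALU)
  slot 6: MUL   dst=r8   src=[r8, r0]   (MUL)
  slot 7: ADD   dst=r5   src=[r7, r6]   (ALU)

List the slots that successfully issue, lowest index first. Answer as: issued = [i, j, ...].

issued = [0, 2, 6]

[0] ALU needs rd=2 wr=1: ok; after: ALU=0 MUL=2 MEM=1 BR=1, R=5, W=2
[1] ALU needs rd=2 wr=1: FU; after: ALU=0 MUL=2 MEM=1 BR=1, R=5, W=2
[2] MUL needs rd=2 wr=1: ok; after: ALU=0 MUL=1 MEM=1 BR=1, R=3, W=1
[3] MUL needs rd=2 wr=1: WAW; after: ALU=0 MUL=1 MEM=1 BR=1, R=3, W=1
[4] ALU needs rd=2 wr=1: FU; after: ALU=0 MUL=1 MEM=1 BR=1, R=3, W=1
[5] ALU needs rd=2 wr=1: FU; after: ALU=0 MUL=1 MEM=1 BR=1, R=3, W=1
[6] MUL needs rd=2 wr=1: ok; after: ALU=0 MUL=0 MEM=1 BR=1, R=1, W=0
[7] ALU needs rd=2 wr=1: FU; after: ALU=0 MUL=0 MEM=1 BR=1, R=1, W=0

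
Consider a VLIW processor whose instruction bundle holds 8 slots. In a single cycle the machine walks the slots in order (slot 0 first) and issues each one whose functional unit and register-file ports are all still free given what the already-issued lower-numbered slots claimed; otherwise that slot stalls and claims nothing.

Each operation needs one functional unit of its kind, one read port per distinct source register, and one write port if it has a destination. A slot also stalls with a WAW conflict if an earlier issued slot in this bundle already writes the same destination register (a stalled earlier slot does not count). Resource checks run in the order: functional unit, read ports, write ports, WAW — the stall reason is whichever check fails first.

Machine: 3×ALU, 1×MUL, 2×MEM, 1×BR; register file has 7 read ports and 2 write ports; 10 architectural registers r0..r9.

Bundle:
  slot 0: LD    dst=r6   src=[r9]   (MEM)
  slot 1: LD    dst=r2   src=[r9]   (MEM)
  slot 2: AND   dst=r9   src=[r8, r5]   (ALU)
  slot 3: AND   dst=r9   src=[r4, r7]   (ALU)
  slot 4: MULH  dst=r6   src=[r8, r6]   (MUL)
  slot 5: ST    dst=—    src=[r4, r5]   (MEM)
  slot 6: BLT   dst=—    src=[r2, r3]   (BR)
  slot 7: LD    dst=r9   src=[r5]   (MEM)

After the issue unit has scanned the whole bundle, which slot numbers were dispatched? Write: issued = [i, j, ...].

  0. MEM→r6 ⇒ go  {3A/1Mu/1Ld/1B | 6r 1w}
  1. MEM→r2 ⇒ go  {3A/1Mu/0Ld/1B | 5r 0w}
  2. ALU→r9 ⇒ no(WR_PORT)  {3A/1Mu/0Ld/1B | 5r 0w}
  3. ALU→r9 ⇒ no(WR_PORT)  {3A/1Mu/0Ld/1B | 5r 0w}
  4. MUL→r6 ⇒ no(WR_PORT)  {3A/1Mu/0Ld/1B | 5r 0w}
  5. MEM ⇒ no(FU)  {3A/1Mu/0Ld/1B | 5r 0w}
  6. BR ⇒ go  {3A/1Mu/0Ld/0B | 3r 0w}
  7. MEM→r9 ⇒ no(FU)  {3A/1Mu/0Ld/0B | 3r 0w}

issued = [0, 1, 6]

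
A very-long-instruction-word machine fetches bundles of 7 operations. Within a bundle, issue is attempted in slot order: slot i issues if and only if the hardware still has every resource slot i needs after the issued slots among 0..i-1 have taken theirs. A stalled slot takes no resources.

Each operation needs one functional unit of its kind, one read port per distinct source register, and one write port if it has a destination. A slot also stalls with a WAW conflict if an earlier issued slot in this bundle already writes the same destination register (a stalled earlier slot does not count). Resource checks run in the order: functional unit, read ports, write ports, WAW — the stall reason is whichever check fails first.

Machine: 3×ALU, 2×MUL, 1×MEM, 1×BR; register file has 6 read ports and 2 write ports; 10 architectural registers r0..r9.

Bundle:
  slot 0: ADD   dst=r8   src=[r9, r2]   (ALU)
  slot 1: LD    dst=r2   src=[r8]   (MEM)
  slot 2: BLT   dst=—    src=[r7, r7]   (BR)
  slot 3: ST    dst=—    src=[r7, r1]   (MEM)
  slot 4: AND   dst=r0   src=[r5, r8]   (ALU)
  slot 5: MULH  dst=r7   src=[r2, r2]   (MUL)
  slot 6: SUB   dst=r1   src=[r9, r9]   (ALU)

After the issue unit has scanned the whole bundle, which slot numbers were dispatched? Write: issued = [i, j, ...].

(0) want 1×ALU +2rd +1wr — yes → AL2|MU2|ME1|BR1|rd4|wr1
(1) want 1×MEM +1rd +1wr — yes → AL2|MU2|ME0|BR1|rd3|wr0
(2) want 1×BR +1rd +0wr — yes → AL2|MU2|ME0|BR0|rd2|wr0
(3) want 1×MEM +2rd +0wr — FU → AL2|MU2|ME0|BR0|rd2|wr0
(4) want 1×ALU +2rd +1wr — WR_PORT → AL2|MU2|ME0|BR0|rd2|wr0
(5) want 1×MUL +1rd +1wr — WR_PORT → AL2|MU2|ME0|BR0|rd2|wr0
(6) want 1×ALU +1rd +1wr — WR_PORT → AL2|MU2|ME0|BR0|rd2|wr0

issued = [0, 1, 2]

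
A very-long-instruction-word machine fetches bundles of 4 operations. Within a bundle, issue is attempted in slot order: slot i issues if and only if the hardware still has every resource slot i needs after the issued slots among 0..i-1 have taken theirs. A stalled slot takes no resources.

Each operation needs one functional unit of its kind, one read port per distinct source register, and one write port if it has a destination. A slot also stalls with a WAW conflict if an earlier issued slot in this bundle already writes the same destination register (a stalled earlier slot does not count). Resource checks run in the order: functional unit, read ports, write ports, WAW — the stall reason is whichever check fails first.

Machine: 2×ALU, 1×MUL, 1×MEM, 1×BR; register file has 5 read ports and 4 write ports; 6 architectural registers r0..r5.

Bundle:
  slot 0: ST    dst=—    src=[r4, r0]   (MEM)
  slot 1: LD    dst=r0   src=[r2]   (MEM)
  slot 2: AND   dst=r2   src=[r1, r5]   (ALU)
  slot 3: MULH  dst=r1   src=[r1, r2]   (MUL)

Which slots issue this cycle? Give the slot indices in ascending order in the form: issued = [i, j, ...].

issued = [0, 2]

(0) want 1×MEM +2rd +0wr — yes → AL2|MU1|ME0|BR1|rd3|wr4
(1) want 1×MEM +1rd +1wr — FU → AL2|MU1|ME0|BR1|rd3|wr4
(2) want 1×ALU +2rd +1wr — yes → AL1|MU1|ME0|BR1|rd1|wr3
(3) want 1×MUL +2rd +1wr — RD_PORT → AL1|MU1|ME0|BR1|rd1|wr3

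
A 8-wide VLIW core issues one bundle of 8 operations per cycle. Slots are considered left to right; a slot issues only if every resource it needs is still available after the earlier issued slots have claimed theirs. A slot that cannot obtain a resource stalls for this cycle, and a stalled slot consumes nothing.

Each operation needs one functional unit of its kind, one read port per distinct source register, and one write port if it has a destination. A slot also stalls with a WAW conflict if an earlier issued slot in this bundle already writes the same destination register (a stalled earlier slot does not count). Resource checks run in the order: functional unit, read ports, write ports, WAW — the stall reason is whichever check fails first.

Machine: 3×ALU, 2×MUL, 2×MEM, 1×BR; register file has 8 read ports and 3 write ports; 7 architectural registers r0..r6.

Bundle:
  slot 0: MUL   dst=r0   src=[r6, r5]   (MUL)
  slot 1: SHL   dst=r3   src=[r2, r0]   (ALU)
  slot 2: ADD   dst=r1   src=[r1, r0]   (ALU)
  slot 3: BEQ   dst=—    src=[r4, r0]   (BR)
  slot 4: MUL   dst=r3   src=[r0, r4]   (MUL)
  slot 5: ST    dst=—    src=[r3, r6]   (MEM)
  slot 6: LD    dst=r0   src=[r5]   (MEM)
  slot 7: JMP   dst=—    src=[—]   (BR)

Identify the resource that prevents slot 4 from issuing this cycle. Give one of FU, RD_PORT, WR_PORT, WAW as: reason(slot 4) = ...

reason(slot 4) = RD_PORT

#0 MUL src=r6,r5 dispatched  <A:3 Mu:1 Ld:2 B:1 rd:6 wr:2>
#1 ALU src=r2,r0 dispatched  <A:2 Mu:1 Ld:2 B:1 rd:4 wr:1>
#2 ALU src=r1,r0 dispatched  <A:1 Mu:1 Ld:2 B:1 rd:2 wr:0>
#3 BR src=r4,r0 dispatched  <A:1 Mu:1 Ld:2 B:0 rd:0 wr:0>
#4 MUL src=r0,r4 held:RD_PORT  <A:1 Mu:1 Ld:2 B:0 rd:0 wr:0>
#5 MEM src=r3,r6 held:RD_PORT  <A:1 Mu:1 Ld:2 B:0 rd:0 wr:0>
#6 MEM src=r5 held:RD_PORT  <A:1 Mu:1 Ld:2 B:0 rd:0 wr:0>
#7 BR src=- held:FU  <A:1 Mu:1 Ld:2 B:0 rd:0 wr:0>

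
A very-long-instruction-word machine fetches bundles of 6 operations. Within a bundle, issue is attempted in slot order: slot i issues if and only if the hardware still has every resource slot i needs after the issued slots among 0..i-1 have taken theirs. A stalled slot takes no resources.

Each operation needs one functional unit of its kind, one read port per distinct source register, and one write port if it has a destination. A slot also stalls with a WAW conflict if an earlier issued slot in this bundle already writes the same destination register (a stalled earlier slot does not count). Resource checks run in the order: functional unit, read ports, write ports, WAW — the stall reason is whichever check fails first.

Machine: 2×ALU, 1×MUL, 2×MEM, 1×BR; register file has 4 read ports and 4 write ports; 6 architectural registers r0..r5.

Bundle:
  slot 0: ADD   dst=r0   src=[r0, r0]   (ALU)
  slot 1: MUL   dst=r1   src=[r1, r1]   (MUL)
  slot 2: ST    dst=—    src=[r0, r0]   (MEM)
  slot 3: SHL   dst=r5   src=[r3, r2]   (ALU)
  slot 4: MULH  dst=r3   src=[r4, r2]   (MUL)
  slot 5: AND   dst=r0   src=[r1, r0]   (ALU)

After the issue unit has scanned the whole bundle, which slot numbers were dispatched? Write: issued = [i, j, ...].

issued = [0, 1, 2]

[0] ALU needs rd=1 wr=1: ok; after: ALU=1 MUL=1 MEM=2 BR=1, R=3, W=3
[1] MUL needs rd=1 wr=1: ok; after: ALU=1 MUL=0 MEM=2 BR=1, R=2, W=2
[2] MEM needs rd=1 wr=0: ok; after: ALU=1 MUL=0 MEM=1 BR=1, R=1, W=2
[3] ALU needs rd=2 wr=1: RD_PORT; after: ALU=1 MUL=0 MEM=1 BR=1, R=1, W=2
[4] MUL needs rd=2 wr=1: FU; after: ALU=1 MUL=0 MEM=1 BR=1, R=1, W=2
[5] ALU needs rd=2 wr=1: RD_PORT; after: ALU=1 MUL=0 MEM=1 BR=1, R=1, W=2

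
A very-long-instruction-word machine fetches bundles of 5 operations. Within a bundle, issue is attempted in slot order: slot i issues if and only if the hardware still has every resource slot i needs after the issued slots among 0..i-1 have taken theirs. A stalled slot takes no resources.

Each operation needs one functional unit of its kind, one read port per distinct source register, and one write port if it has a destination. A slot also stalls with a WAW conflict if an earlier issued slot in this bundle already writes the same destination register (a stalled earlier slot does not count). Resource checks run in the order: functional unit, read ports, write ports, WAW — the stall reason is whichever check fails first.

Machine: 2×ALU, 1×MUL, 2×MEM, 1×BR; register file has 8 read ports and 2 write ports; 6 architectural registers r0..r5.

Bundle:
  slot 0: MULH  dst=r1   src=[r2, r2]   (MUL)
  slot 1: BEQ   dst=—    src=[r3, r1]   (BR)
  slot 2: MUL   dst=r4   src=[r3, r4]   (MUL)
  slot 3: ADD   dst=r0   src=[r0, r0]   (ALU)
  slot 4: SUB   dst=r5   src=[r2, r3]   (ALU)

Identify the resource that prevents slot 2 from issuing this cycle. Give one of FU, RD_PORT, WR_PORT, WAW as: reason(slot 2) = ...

(0) want 1×MUL +1rd +1wr — yes → AL2|MU0|ME2|BR1|rd7|wr1
(1) want 1×BR +2rd +0wr — yes → AL2|MU0|ME2|BR0|rd5|wr1
(2) want 1×MUL +2rd +1wr — FU → AL2|MU0|ME2|BR0|rd5|wr1
(3) want 1×ALU +1rd +1wr — yes → AL1|MU0|ME2|BR0|rd4|wr0
(4) want 1×ALU +2rd +1wr — WR_PORT → AL1|MU0|ME2|BR0|rd4|wr0

reason(slot 2) = FU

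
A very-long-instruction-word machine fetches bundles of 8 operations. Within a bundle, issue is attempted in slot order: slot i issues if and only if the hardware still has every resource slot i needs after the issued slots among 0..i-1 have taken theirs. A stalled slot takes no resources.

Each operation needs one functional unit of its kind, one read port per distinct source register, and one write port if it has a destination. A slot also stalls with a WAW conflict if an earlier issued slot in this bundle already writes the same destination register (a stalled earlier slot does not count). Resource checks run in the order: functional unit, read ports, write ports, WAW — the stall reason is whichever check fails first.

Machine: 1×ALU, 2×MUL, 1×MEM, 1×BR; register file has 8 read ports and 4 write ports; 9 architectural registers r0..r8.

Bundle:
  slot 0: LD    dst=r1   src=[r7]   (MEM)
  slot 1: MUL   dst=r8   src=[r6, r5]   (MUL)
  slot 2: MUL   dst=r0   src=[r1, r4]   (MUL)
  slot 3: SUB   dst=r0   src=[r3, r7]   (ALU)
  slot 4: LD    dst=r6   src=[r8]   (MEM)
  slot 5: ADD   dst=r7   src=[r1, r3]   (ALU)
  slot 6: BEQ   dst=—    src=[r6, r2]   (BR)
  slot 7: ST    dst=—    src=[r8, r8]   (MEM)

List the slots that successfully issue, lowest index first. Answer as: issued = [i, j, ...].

issued = [0, 1, 2, 5]

#0 MEM src=r7 dispatched  <A:1 Mu:2 Ld:0 B:1 rd:7 wr:3>
#1 MUL src=r6,r5 dispatched  <A:1 Mu:1 Ld:0 B:1 rd:5 wr:2>
#2 MUL src=r1,r4 dispatched  <A:1 Mu:0 Ld:0 B:1 rd:3 wr:1>
#3 ALU src=r3,r7 held:WAW  <A:1 Mu:0 Ld:0 B:1 rd:3 wr:1>
#4 MEM src=r8 held:FU  <A:1 Mu:0 Ld:0 B:1 rd:3 wr:1>
#5 ALU src=r1,r3 dispatched  <A:0 Mu:0 Ld:0 B:1 rd:1 wr:0>
#6 BR src=r6,r2 held:RD_PORT  <A:0 Mu:0 Ld:0 B:1 rd:1 wr:0>
#7 MEM src=r8,r8 held:FU  <A:0 Mu:0 Ld:0 B:1 rd:1 wr:0>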